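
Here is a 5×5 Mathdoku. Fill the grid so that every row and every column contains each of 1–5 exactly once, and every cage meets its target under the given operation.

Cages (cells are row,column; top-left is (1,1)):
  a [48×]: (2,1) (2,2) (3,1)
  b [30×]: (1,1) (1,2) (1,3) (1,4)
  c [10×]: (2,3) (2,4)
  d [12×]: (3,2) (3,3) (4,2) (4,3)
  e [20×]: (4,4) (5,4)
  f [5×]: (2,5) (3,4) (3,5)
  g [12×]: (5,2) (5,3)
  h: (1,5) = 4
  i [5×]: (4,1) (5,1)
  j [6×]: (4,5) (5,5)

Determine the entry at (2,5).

H is a freebie, leaving (1,5) = 4.
Cage a has product 48, so (2,1) = 3.
The 3 cells of cage a must have product 48, so (2,2) = 4.
Cage f has product 5, leaving (2,5) = 1.
Cage a has product 48, leaving (3,1) = 4.
Cage f has product 5, which forces (3,4) = 1.
The 3 cells of cage f must have product 5, so (3,5) = 5.
Column 2 already has 4; hence (5,2) = 3.
Row 5 already has 3, so (5,3) = 4.
Row 5 now contains 4; hence (5,4) = 5.
Row 5 already has 3, which forces (5,5) = 2.
Cage c's pair has product 10, leaving (2,3) = 5.
Column 4 already has 5, so (2,4) = 2.
Column 2 already has 3, which forces (3,2) = 2.
Cage d has product 12, which forces (3,3) = 3.
The two cells of cage i must have product 5, leaving (4,1) = 5.
Cage d has product 12, so (4,2) = 1.
Cage d has product 12, which forces (4,3) = 2.
Column 4 already has 5; hence (4,4) = 4.
Column 5 now contains 2, so (4,5) = 3.
Row 5 already has 5; hence (5,1) = 1.
1 is placed in column 1, which forces (1,1) = 2.
Column 2 already has 1, leaving (1,2) = 5.
Column 3 now contains 2, which forces (1,3) = 1.
2 is placed in column 4, so (1,4) = 3.
Filled in: 2 5 1 3 4 / 3 4 5 2 1 / 4 2 3 1 5 / 5 1 2 4 3 / 1 3 4 5 2.

1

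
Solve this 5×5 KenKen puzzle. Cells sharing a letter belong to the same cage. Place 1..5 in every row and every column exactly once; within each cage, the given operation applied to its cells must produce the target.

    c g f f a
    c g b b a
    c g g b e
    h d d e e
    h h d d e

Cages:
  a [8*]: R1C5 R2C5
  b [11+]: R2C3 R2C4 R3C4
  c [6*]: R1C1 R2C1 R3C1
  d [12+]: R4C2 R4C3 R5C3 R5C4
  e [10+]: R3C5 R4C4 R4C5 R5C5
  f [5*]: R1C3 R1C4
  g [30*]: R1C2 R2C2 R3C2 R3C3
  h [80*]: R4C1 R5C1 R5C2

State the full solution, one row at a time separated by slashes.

2 3 1 5 4 / 1 5 4 3 2 / 3 1 2 4 5 / 4 2 5 1 3 / 5 4 3 2 1

The 3 cells of cage h must have product 80, leaving R4C1 = 4.
The 3 cells of cage h must have product 80, which forces R5C1 = 5.
The 3 cells of cage h must have product 80, leaving R5C2 = 4.
Row 1 needs a 4, and only R1C5 is open for it.
Column 5 now contains 4; hence R2C5 = 2.
Cage e needs sum 10, which forces R4C4 = 1.
The two cells of cage f must have product 5, leaving R1C3 = 1.
Column 4 now contains 1, so R1C4 = 5.
Row 3 needs a 4, and only R3C4 is open for it.
Cage b has sum 11, which forces R2C3 = 4.
Column 4 now contains 4, which forces R2C4 = 3.
3 is placed in column 4, so R5C4 = 2.
Row 2 already has 3, so R2C1 = 1.
Row 2 now contains 1, so R2C2 = 5.
Column 2 now contains 5, leaving R4C2 = 2.
Row 4 already has 2, leaving R4C3 = 5.
5 is placed in row 4, which forces R4C5 = 3.
Row 5 already has 2, leaving R5C3 = 3.
Column 5 now contains 3, which forces R5C5 = 1.
2 is placed in column 2; hence R1C2 = 3.
Cage g needs product 30, so R3C2 = 1.
Column 3 now contains 3, so R3C3 = 2.
1 is placed in column 5; hence R3C5 = 5.
Row 1 already has 3; hence R1C1 = 2.
Row 3 now contains 2, leaving R3C1 = 3.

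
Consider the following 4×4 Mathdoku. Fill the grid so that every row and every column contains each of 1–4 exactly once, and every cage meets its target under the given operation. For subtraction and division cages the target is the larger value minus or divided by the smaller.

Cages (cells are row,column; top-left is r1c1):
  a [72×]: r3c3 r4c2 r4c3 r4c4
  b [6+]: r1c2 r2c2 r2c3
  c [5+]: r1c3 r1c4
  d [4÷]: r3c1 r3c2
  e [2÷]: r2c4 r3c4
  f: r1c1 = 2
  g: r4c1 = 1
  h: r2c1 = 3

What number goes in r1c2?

F is a freebie, so r1c1 = 2.
Cage h is a single given cell, which forces r2c1 = 3.
The 4 cells of cage a must have product 72, leaving r3c3 = 3.
G is a freebie, leaving r4c1 = 1.
1 is placed in column 1, so r3c1 = 4.
The two cells of cage d must have quotient 4; hence r3c2 = 1.
Row 3 already has 1, which forces r3c4 = 2.
1 is placed in column 2; hence r1c2 = 3.
Cage b has sum 6, so r2c2 = 2.
The 3 cells of cage b must have sum 6, leaving r2c3 = 1.
1 is placed in row 2, so r2c4 = 4.
Column 2 now contains 2, so r4c2 = 4.
4 is placed in row 4, leaving r4c3 = 2.
4 is placed in column 4, which forces r4c4 = 3.
Column 3 already has 1, so r1c3 = 4.
4 is placed in column 4; hence r1c4 = 1.
The full grid is 2 3 4 1 / 3 2 1 4 / 4 1 3 2 / 1 4 2 3.

3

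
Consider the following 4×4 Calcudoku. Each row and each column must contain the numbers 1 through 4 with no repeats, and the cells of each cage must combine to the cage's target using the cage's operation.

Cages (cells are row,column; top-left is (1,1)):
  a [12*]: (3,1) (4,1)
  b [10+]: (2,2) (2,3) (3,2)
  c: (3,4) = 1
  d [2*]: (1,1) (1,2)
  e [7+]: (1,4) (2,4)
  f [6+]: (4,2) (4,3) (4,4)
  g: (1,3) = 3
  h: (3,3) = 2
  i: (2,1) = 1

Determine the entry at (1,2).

1

Cage g is given, leaving (1,3) = 3.
3 is placed in row 1, which forces (1,4) = 4.
I is a freebie; hence (2,1) = 1.
3 is placed in column 3; hence (2,3) = 4.
4 is placed in column 4; hence (2,4) = 3.
H is a freebie, leaving (3,3) = 2.
Cage c is a single given cell, which forces (3,4) = 1.
Column 3 already has 2; hence (4,3) = 1.
Column 4 now contains 1, which forces (4,4) = 2.
1 is placed in column 1, leaving (1,1) = 2.
Cage d's pair has product 2, so (1,2) = 1.
4 is placed in row 2; hence (2,2) = 2.
Cage b has sum 10, which forces (3,2) = 4.
2 is placed in row 4, which forces (4,2) = 3.
Row 3 already has 4, which forces (3,1) = 3.
3 is placed in row 4, so (4,1) = 4.
The full grid is 2 1 3 4 / 1 2 4 3 / 3 4 2 1 / 4 3 1 2.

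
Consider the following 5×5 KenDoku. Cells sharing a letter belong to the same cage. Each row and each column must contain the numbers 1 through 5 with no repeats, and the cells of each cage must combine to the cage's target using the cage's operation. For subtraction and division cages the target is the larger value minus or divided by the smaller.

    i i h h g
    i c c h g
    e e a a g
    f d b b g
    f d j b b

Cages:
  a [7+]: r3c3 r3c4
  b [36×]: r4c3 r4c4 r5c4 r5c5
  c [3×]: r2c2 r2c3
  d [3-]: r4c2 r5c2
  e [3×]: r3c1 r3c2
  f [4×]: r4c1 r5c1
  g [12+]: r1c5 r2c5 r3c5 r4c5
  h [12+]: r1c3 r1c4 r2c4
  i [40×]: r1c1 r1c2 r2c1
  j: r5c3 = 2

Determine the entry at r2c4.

Cage j is given, leaving r5c3 = 2.
Row 1 needs a 1, and only r1c5 is open for it.
The only place for 5 in row 4 is r4c5.
The only place for 5 in row 3 is r3c3.
The two cells of cage a must have sum 7, leaving r3c4 = 2.
2 is placed in row 3, which forces r3c5 = 4.
Column 5 already has 4, which forces r5c5 = 3.
Column 5 already has 4, so r2c5 = 2.
Row 4 needs a 2, and only r4c2 is open for it.
Cage i needs product 40; hence r1c1 = 2.
Cage d needs two cells with difference 3, leaving r5c2 = 5.
5 is placed in column 2, which forces r1c2 = 4.
4 is placed in row 1; hence r1c3 = 3.
3 is placed in row 1, which forces r1c4 = 5.
Cage i needs product 40, which forces r2c1 = 5.
Column 3 already has 3, so r2c3 = 1.
Column 3 now contains 1, which forces r4c3 = 4.
1 is placed in row 2, so r2c2 = 3.
Cage h has sum 12, so r2c4 = 4.
3 is placed in column 2, so r3c2 = 1.
4 is placed in row 4; hence r4c1 = 1.
Cage b has product 36, so r4c4 = 3.
Cage f's pair has product 4; hence r5c1 = 4.
Cage b has product 36, which forces r5c4 = 1.
1 is placed in row 3, so r3c1 = 3.
Filled in: 2 4 3 5 1 / 5 3 1 4 2 / 3 1 5 2 4 / 1 2 4 3 5 / 4 5 2 1 3.

4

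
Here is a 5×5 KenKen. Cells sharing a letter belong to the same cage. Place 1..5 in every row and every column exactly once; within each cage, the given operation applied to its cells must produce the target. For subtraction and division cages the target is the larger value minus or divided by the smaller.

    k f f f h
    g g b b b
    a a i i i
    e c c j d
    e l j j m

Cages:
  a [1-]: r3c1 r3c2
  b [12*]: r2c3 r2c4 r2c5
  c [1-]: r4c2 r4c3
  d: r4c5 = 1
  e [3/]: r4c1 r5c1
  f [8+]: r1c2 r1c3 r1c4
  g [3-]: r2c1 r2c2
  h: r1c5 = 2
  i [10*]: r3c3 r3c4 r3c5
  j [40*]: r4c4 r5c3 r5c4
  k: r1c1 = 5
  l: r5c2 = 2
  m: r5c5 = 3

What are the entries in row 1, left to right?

Cage k is given, leaving r1c1 = 5.
Cage h is a single given cell; hence r1c5 = 2.
Cage d is a single given cell; hence r4c5 = 1.
Cage l is a single given cell, which forces r5c2 = 2.
Cage m is a single given cell; hence r5c5 = 3.
Column 5 already has 3, which forces r2c5 = 4.
Column 5 now contains 1, so r3c5 = 5.
Row 4 already has 1, leaving r4c1 = 3.
Cage j has product 40; hence r4c4 = 2.
3 is placed in row 5, which forces r5c1 = 1.
Column 1 already has 1, leaving r2c1 = 2.
Cage g needs two cells with difference 3; hence r2c2 = 5.
Column 1 already has 2, which forces r3c1 = 4.
Cage i needs product 10; hence r3c3 = 2.
2 is placed in column 4, so r3c4 = 1.
Column 2 already has 5, which forces r4c2 = 4.
4 is placed in row 4, which forces r4c3 = 5.
5 is placed in column 3; hence r5c3 = 4.
Row 5 now contains 4, which forces r5c4 = 5.
Cage f has sum 8, which forces r1c4 = 4.
Cage b has product 12; hence r2c3 = 1.
Column 4 now contains 1, so r2c4 = 3.
Row 3 already has 1, which forces r3c2 = 3.
3 is placed in column 2, leaving r1c2 = 1.
1 is placed in column 3, which forces r1c3 = 3.
Completed grid: 5 1 3 4 2 / 2 5 1 3 4 / 4 3 2 1 5 / 3 4 5 2 1 / 1 2 4 5 3.

5 1 3 4 2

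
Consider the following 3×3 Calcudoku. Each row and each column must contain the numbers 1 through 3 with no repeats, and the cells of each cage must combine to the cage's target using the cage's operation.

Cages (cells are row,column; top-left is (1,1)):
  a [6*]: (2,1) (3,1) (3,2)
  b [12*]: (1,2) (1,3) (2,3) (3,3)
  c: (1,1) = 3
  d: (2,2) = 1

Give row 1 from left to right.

3 2 1

Cage c is given; hence (1,1) = 3.
Cage b needs product 12, which forces (1,2) = 2.
Row 1 now contains 3, leaving (1,3) = 1.
D is a freebie; hence (2,2) = 1.
Column 2 now contains 1; hence (3,2) = 3.
Row 3 already has 3, which forces (3,3) = 2.
Row 2 already has 1, leaving (2,1) = 2.
Column 3 already has 2, which forces (2,3) = 3.
2 is placed in row 3; hence (3,1) = 1.
Filled in: 3 2 1 / 2 1 3 / 1 3 2.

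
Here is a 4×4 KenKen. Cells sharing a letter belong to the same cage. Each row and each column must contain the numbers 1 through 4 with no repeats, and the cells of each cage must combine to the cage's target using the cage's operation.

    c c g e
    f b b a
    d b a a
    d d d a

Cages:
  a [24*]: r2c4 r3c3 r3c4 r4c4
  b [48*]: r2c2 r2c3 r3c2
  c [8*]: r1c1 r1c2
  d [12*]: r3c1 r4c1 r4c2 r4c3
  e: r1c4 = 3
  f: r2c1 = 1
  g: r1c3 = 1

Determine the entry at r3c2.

Cage g is given, leaving r1c3 = 1.
Cage e is given, so r1c4 = 3.
Cage f is a single given cell, so r2c1 = 1.
Cage b needs product 48; hence r2c2 = 3.
Cage b needs product 48, leaving r2c3 = 4.
Row 2 already has 4, leaving r2c4 = 2.
Column 1 now contains 1, leaving r3c1 = 2.
Cage b needs product 48, so r3c2 = 4.
Row 3 now contains 2, leaving r3c3 = 3.
4 is placed in row 3; hence r3c4 = 1.
Column 3 now contains 3, which forces r4c3 = 2.
1 is placed in column 4, so r4c4 = 4.
Column 1 already has 2, which forces r1c1 = 4.
4 is placed in column 2, so r1c2 = 2.
Row 4 now contains 4, leaving r4c1 = 3.
2 is placed in row 4, leaving r4c2 = 1.
Filled in: 4 2 1 3 / 1 3 4 2 / 2 4 3 1 / 3 1 2 4.

4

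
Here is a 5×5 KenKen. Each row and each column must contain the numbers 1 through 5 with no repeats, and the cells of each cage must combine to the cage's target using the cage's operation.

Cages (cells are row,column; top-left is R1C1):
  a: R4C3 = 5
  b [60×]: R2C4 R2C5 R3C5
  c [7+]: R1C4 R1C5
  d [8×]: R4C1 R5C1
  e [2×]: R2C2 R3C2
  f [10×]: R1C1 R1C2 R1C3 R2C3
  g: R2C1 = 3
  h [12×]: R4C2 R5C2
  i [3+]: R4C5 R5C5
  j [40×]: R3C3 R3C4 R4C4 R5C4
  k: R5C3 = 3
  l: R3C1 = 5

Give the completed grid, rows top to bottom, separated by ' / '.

1 5 2 3 4 / 3 2 1 4 5 / 5 1 4 2 3 / 4 3 5 1 2 / 2 4 3 5 1

Cage g is a single given cell; hence R2C1 = 3.
Cage f needs product 10, so R2C3 = 1.
Cage l is given, so R3C1 = 5.
Cage a is a single given cell, so R4C3 = 5.
K is a freebie, leaving R5C3 = 3.
Cage f needs product 10; hence R1C1 = 1.
Cage f has product 10, so R1C2 = 5.
5 is placed in column 3, leaving R1C3 = 2.
1 is placed in row 2, which forces R2C2 = 2.
The two cells of cage e must have product 2; hence R3C2 = 1.
Column 3 already has 2, leaving R3C3 = 4.
Row 3 already has 4, which forces R3C4 = 2.
Cage b has product 60; hence R3C5 = 3.
Cage h's pair has product 12; hence R4C2 = 3.
Row 5 now contains 3; hence R5C2 = 4.
The 4 cells of cage j must have product 40, leaving R5C4 = 5.
The two cells of cage c must have sum 7, so R1C4 = 3.
3 is placed in column 5, so R1C5 = 4.
Column 4 now contains 5, so R2C4 = 4.
Cage b has product 60, which forces R2C5 = 5.
The two cells of cage d must have product 8, so R4C1 = 4.
The 4 cells of cage j must have product 40; hence R4C4 = 1.
Row 4 now contains 1, which forces R4C5 = 2.
Row 5 now contains 4; hence R5C1 = 2.
Column 5 now contains 2; hence R5C5 = 1.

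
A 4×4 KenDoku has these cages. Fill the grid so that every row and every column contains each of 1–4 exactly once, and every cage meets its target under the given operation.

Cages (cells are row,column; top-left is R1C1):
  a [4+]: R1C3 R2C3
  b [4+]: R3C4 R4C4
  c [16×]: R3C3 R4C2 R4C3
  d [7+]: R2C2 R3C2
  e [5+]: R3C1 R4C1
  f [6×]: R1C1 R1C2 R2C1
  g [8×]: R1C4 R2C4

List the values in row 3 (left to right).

The only place for 4 in row 1 is R1C4.
Column 4 now contains 4, leaving R2C4 = 2.
The only place for 4 in row 2 is R2C2.
4 is placed in column 2, so R3C2 = 3.
The 3 cells of cage c must have product 16, so R3C3 = 2.
Row 3 already has 3, leaving R3C4 = 1.
4 is placed in column 2, so R4C2 = 2.
The 3 cells of cage c must have product 16, so R4C3 = 4.
1 is placed in column 4; hence R4C4 = 3.
Cage f has product 6, so R1C1 = 2.
Column 2 now contains 2, leaving R1C2 = 1.
Row 1 now contains 1, leaving R1C3 = 3.
The 3 cells of cage f must have product 6, leaving R2C1 = 3.
Column 3 already has 3, leaving R2C3 = 1.
Row 3 already has 1; hence R3C1 = 4.
Row 4 already has 3; hence R4C1 = 1.
Filled in: 2 1 3 4 / 3 4 1 2 / 4 3 2 1 / 1 2 4 3.

4 3 2 1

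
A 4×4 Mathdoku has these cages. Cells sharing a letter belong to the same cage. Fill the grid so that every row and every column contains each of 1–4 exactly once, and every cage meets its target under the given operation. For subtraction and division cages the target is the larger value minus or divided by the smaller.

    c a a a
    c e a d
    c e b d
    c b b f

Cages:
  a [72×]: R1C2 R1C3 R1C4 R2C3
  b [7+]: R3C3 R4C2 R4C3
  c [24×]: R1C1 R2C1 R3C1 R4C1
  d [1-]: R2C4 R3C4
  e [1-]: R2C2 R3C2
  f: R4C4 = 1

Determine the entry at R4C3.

2

Cage a needs product 72, leaving R2C3 = 3.
Cage f is a single given cell, leaving R4C4 = 1.
The 3 cells of cage b must have sum 7; hence R3C3 = 1.
The two cells of cage d must have difference 1, which forces R3C4 = 3.
Cage a has product 72; hence R1C2 = 3.
Cage e needs two cells with difference 1; hence R2C2 = 1.
Row 3 already has 3, which forces R3C2 = 2.
Column 2 already has 2, so R4C2 = 4.
Row 4 already has 4, leaving R4C3 = 2.
The 4 cells of cage c must have product 24; hence R1C1 = 1.
2 is placed in column 3; hence R1C3 = 4.
Cage a needs product 72, leaving R1C4 = 2.
The 4 cells of cage c must have product 24, which forces R2C1 = 2.
Column 4 already has 2, which forces R2C4 = 4.
Row 3 already has 2, leaving R3C1 = 4.
2 is placed in row 4; hence R4C1 = 3.
Filled in: 1 3 4 2 / 2 1 3 4 / 4 2 1 3 / 3 4 2 1.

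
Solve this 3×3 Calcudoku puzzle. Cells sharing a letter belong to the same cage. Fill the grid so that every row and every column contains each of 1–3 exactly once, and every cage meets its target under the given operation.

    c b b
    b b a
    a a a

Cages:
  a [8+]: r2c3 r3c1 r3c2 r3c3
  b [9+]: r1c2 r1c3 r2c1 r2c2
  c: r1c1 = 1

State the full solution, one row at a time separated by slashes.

C is a freebie; hence r1c1 = 1.
The 4 cells of cage a must have sum 8, so r2c3 = 2.
Cage b has sum 9; hence r1c2 = 2.
Column 3 already has 2, so r1c3 = 3.
Row 2 already has 2, leaving r2c1 = 3.
Cage b has sum 9, leaving r2c2 = 1.
Column 1 already has 3, which forces r3c1 = 2.
Column 2 now contains 1, leaving r3c2 = 3.
3 is placed in column 3; hence r3c3 = 1.

1 2 3 / 3 1 2 / 2 3 1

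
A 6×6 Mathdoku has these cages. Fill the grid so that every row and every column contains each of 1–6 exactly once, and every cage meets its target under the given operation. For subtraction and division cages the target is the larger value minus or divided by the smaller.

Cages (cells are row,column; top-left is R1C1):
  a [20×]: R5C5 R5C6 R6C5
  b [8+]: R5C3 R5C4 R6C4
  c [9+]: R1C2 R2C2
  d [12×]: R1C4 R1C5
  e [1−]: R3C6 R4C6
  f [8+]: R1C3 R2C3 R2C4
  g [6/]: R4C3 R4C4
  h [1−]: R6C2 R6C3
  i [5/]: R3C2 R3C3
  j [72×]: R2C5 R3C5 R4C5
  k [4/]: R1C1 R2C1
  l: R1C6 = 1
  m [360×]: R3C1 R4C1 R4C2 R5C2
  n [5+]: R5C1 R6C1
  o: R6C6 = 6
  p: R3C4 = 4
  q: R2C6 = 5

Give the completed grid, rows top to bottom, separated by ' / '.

Cage l is given, which forces R1C6 = 1.
Cage q is given, so R2C6 = 5.
Cage p is a single given cell, so R3C4 = 4.
Cage o is given, so R6C6 = 6.
Row 1 already has 1; hence R1C1 = 4.
Cage k's pair has quotient 4, so R2C1 = 1.
Row 1 needs a 5, and only R1C2 is open for it.
Cage c needs two cells with sum 9; hence R2C2 = 4.
Row 2 now contains 4, which forces R2C3 = 2.
Row 2 now contains 2, leaving R2C4 = 3.
Row 2 already has 3, leaving R2C5 = 6.
Column 2 now contains 5, so R3C2 = 1.
Cage i needs two cells with quotient 5; hence R3C3 = 5.
Column 5 now contains 6, leaving R3C5 = 3.
3 is placed in row 3; hence R3C6 = 2.
Column 5 already has 3, so R4C5 = 4.
Row 4 now contains 4, which forces R4C6 = 3.
2 is placed in column 6; hence R5C6 = 4.
2 is placed in column 3, leaving R1C3 = 3.
The two cells of cage d must have product 12, leaving R1C4 = 6.
Column 5 now contains 6; hence R1C5 = 2.
3 is placed in row 3, so R3C1 = 6.
Cage m has product 360, leaving R4C1 = 5.
6 is placed in column 4, leaving R4C4 = 1.
The 3 cells of cage b must have sum 8, which forces R5C3 = 1.
Row 5 now contains 1, which forces R5C5 = 5.
Column 3 already has 1, leaving R6C3 = 4.
5 is placed in column 5, leaving R6C5 = 1.
Row 4 already has 1; hence R4C3 = 6.
Row 5 now contains 5, so R5C4 = 2.
Cage h's pair has difference 1, so R6C2 = 3.
Cage b has sum 8, so R6C4 = 5.
6 is placed in row 4; hence R4C2 = 2.
Row 5 already has 2, which forces R5C1 = 3.
Row 5 already has 2, which forces R5C2 = 6.
3 is placed in row 6, leaving R6C1 = 2.

4 5 3 6 2 1 / 1 4 2 3 6 5 / 6 1 5 4 3 2 / 5 2 6 1 4 3 / 3 6 1 2 5 4 / 2 3 4 5 1 6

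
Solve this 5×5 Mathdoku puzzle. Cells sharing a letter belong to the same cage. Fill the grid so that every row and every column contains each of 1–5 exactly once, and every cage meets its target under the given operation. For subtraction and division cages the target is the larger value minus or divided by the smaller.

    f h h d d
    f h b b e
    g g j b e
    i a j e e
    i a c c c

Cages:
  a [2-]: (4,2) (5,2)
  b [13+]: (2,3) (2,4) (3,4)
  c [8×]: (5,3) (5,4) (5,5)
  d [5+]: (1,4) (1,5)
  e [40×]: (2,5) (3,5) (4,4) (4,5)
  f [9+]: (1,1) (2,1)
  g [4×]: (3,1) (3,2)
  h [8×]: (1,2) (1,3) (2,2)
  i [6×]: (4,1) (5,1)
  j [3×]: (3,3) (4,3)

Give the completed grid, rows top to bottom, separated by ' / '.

5 1 4 2 3 / 4 2 5 3 1 / 1 4 3 5 2 / 2 3 1 4 5 / 3 5 2 1 4

In row 1, 5 can only go at (1,1), so (1,1) = 5.
Column 1 now contains 5, so (2,1) = 4.
4 is placed in row 2, leaving (2,3) = 5.
5 is placed in row 2, which forces (2,4) = 3.
Column 1 already has 4, which forces (3,1) = 1.
1 is placed in row 3, which forces (3,2) = 4.
1 is placed in row 3, so (3,3) = 3.
Row 3 now contains 4, which forces (3,4) = 5.
Row 3 already has 5; hence (3,5) = 2.
3 is placed in column 3, so (4,3) = 1.
Cage h needs product 8, which forces (1,3) = 4.
Column 5 now contains 2, so (2,5) = 1.
Cage e has product 40, so (4,4) = 4.
Cage e needs product 40, which forces (4,5) = 5.
Column 3 now contains 4, so (5,3) = 2.
Row 5 already has 2, so (5,4) = 1.
Column 5 now contains 1, which forces (5,5) = 4.
Cage h needs product 8; hence (1,2) = 1.
1 is placed in column 4; hence (1,4) = 2.
Column 5 now contains 1, leaving (1,5) = 3.
Row 2 now contains 1, leaving (2,2) = 2.
Cage i needs two cells with product 6, so (4,1) = 2.
Row 4 already has 5, which forces (4,2) = 3.
Row 5 already has 2, leaving (5,1) = 3.
Cage a's pair has difference 2; hence (5,2) = 5.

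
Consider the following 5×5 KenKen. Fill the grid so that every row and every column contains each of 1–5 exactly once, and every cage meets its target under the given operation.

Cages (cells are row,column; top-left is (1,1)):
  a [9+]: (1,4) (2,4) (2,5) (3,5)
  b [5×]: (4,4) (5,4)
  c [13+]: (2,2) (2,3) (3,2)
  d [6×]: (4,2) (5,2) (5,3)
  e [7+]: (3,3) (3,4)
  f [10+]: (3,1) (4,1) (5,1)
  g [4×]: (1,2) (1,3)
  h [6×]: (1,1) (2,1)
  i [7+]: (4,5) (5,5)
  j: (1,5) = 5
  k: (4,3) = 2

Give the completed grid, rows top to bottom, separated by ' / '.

Cage j is a single given cell; hence (1,5) = 5.
K is a freebie; hence (4,3) = 2.
The 3 cells of cage d must have product 6, which forces (5,2) = 2.
Cage a has sum 9; hence (1,4) = 2.
The 4 cells of cage a must have sum 9, which forces (2,4) = 4.
Column 4 already has 4, so (3,4) = 3.
2 is placed in row 1, so (1,1) = 3.
Cage h needs two cells with product 6, which forces (2,1) = 2.
Cage c needs sum 13, so (2,2) = 3.
Row 2 now contains 4, leaving (2,3) = 5.
Row 2 already has 2, leaving (2,5) = 1.
Cage c needs sum 13; hence (3,2) = 5.
Cage e needs two cells with sum 7, leaving (3,3) = 4.
Column 5 already has 1; hence (3,5) = 2.
3 is placed in column 2, leaving (4,2) = 1.
Row 4 now contains 1, which forces (4,4) = 5.
Column 4 now contains 5; hence (5,4) = 1.
Column 2 already has 1, which forces (1,2) = 4.
4 is placed in column 3, so (1,3) = 1.
Row 3 now contains 4; hence (3,1) = 1.
5 is placed in row 4, which forces (4,1) = 4.
4 is placed in row 4, which forces (4,5) = 3.
Cage f has sum 10, which forces (5,1) = 5.
Row 5 already has 1, so (5,3) = 3.
Column 5 already has 3, so (5,5) = 4.

3 4 1 2 5 / 2 3 5 4 1 / 1 5 4 3 2 / 4 1 2 5 3 / 5 2 3 1 4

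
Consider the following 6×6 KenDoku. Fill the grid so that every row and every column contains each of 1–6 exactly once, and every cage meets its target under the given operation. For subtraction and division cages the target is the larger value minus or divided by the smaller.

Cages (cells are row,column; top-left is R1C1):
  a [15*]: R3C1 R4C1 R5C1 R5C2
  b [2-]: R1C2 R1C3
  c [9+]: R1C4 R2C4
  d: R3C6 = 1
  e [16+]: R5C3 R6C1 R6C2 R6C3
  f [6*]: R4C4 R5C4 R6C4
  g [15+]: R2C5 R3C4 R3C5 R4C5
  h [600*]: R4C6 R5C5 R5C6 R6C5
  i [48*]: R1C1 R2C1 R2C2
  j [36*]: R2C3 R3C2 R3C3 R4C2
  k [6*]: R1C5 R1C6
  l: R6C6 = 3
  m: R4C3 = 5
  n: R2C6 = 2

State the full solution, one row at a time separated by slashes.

Cage n is given, so R2C6 = 2.
D is a freebie; hence R3C6 = 1.
M is a freebie, leaving R4C3 = 5.
The 4 cells of cage a must have product 15, leaving R5C2 = 1.
L is a freebie, leaving R6C6 = 3.
Cage k's pair has product 6, leaving R1C5 = 1.
Column 6 now contains 3, so R1C6 = 6.
Cage a needs product 15, which forces R4C1 = 1.
6 is placed in column 6, leaving R4C6 = 4.
Cage h has product 600; hence R5C6 = 5.
The 4 cells of cage h must have product 600; hence R6C5 = 5.
Cage a has product 15, so R3C1 = 5.
Row 5 now contains 5; hence R5C1 = 3.
The 4 cells of cage e must have sum 16; hence R5C3 = 4.
Row 5 now contains 3, which forces R5C4 = 2.
Cage h needs product 600, which forces R5C5 = 6.
The 3 cells of cage f must have product 6, leaving R6C4 = 1.
Cage i needs product 48, so R1C1 = 2.
Row 1 now contains 2; hence R1C3 = 3.
Column 3 now contains 3; hence R2C3 = 1.
Cage g needs sum 15, which forces R3C4 = 6.
Column 4 already has 2, which forces R4C4 = 3.
3 is placed in row 4, leaving R4C5 = 2.
The two cells of cage b must have difference 2, leaving R1C2 = 5.
5 is placed in row 1, which forces R1C4 = 4.
Column 4 already has 4, leaving R2C4 = 5.
Cage j has product 36, leaving R3C2 = 3.
6 is placed in row 3, so R3C3 = 2.
Row 3 now contains 3, so R3C5 = 4.
Row 4 already has 2; hence R4C2 = 6.
2 is placed in column 3, leaving R6C3 = 6.
Cage i needs product 48, leaving R2C1 = 6.
6 is placed in column 2, which forces R2C2 = 4.
4 is placed in column 5; hence R2C5 = 3.
Row 6 already has 6; hence R6C1 = 4.
The 4 cells of cage e must have sum 16; hence R6C2 = 2.

2 5 3 4 1 6 / 6 4 1 5 3 2 / 5 3 2 6 4 1 / 1 6 5 3 2 4 / 3 1 4 2 6 5 / 4 2 6 1 5 3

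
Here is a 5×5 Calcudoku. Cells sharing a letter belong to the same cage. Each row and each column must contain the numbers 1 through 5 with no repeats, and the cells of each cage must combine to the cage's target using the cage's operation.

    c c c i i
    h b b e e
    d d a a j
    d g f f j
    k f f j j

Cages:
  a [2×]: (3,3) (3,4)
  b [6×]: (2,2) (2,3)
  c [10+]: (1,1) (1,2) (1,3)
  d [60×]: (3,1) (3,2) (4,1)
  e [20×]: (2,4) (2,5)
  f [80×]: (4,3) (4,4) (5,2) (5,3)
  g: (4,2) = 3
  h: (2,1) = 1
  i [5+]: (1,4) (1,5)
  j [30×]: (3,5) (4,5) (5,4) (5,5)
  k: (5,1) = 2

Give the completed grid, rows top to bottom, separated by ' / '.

Cage h is a single given cell, which forces (2,1) = 1.
Cage g is a single given cell, so (4,2) = 3.
Cage k is given, so (5,1) = 2.
3 is placed in column 2, which forces (2,2) = 2.
Cage b's pair has product 6; hence (2,3) = 3.
The 3 cells of cage d must have product 60, which forces (3,1) = 3.
The only place for 4 in row 3 is (3,2).
The 3 cells of cage d must have product 60, leaving (4,1) = 5.
Row 4 now contains 5, leaving (4,3) = 1.
The 4 cells of cage f must have product 80, leaving (4,4) = 4.
1 is placed in row 4, leaving (4,5) = 2.
The 4 cells of cage f must have product 80, which forces (5,3) = 4.
Column 1 now contains 5, which forces (1,1) = 4.
Cage c has sum 10; hence (1,2) = 1.
Column 3 now contains 4; hence (1,3) = 5.
Row 1 already has 1; hence (1,4) = 2.
Row 1 already has 4; hence (1,5) = 3.
Column 4 already has 4, leaving (2,4) = 5.
Cage e needs two cells with product 20, leaving (2,5) = 4.
Column 3 already has 1, leaving (3,3) = 2.
The two cells of cage a must have product 2, leaving (3,4) = 1.
Row 3 already has 1, leaving (3,5) = 5.
Cage f has product 80; hence (5,2) = 5.
Column 4 now contains 1, leaving (5,4) = 3.
Column 5 now contains 5, which forces (5,5) = 1.

4 1 5 2 3 / 1 2 3 5 4 / 3 4 2 1 5 / 5 3 1 4 2 / 2 5 4 3 1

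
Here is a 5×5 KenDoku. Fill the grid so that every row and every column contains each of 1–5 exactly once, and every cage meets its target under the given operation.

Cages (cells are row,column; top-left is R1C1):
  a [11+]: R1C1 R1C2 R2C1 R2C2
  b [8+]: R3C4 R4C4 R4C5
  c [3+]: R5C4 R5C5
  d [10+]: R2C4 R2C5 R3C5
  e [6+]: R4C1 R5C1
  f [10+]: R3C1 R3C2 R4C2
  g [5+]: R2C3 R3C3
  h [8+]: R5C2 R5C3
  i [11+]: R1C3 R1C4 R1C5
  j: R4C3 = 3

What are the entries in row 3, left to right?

1 5 4 2 3

J is a freebie, leaving R4C3 = 3.
3 is placed in column 3, leaving R5C3 = 5.
5 is placed in row 5, which forces R5C2 = 3.
Row 1 needs a 3, and only R1C1 is open for it.
The only place for 1 in row 1 is R1C2.
The only place for 4 in row 5 is R5C1.
Column 1 now contains 4, leaving R3C1 = 1.
1 is placed in row 3, leaving R3C3 = 4.
The two cells of cage e must have sum 6; hence R4C1 = 2.
Column 3 now contains 4, leaving R1C3 = 2.
Column 1 now contains 2, which forces R2C1 = 5.
The 4 cells of cage a must have sum 11, leaving R2C2 = 2.
Column 3 now contains 4, which forces R2C3 = 1.
4 is placed in row 3; hence R3C2 = 5.
Cage f has sum 10, so R4C2 = 4.
The 3 cells of cage d must have sum 10, which forces R2C4 = 3.
Cage d needs sum 10; hence R2C5 = 4.
The 3 cells of cage b must have sum 8, which forces R3C4 = 2.
The 3 cells of cage d must have sum 10, which forces R3C5 = 3.
Column 4 now contains 2, which forces R5C4 = 1.
Row 5 now contains 1; hence R5C5 = 2.
The 3 cells of cage i must have sum 11, leaving R1C4 = 4.
4 is placed in column 5, leaving R1C5 = 5.
Column 4 now contains 1, leaving R4C4 = 5.
The 3 cells of cage b must have sum 8, leaving R4C5 = 1.
Completed grid: 3 1 2 4 5 / 5 2 1 3 4 / 1 5 4 2 3 / 2 4 3 5 1 / 4 3 5 1 2.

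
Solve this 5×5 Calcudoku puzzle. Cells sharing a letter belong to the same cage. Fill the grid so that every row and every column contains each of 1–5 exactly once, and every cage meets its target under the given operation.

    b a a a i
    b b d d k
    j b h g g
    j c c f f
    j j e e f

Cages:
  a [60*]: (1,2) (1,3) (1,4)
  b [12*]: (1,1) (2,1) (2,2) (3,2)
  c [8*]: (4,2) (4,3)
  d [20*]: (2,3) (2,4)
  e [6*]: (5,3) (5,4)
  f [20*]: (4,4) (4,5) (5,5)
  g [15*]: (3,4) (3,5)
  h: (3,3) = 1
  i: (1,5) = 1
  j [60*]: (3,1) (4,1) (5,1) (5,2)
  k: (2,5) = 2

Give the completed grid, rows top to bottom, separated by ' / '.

Cage i is a single given cell, so (1,5) = 1.
K is a freebie, so (2,5) = 2.
Cage h is given, leaving (3,3) = 1.
Cage b needs product 12, leaving (1,1) = 2.
The 4 cells of cage b must have product 12, which forces (3,2) = 2.
Column 2 already has 2; hence (4,2) = 4.
Row 4 now contains 4, so (4,3) = 2.
Cage f has product 20, leaving (4,4) = 1.
Row 4 now contains 4, so (4,5) = 5.
2 is placed in column 3; hence (5,3) = 3.
Row 5 now contains 3, which forces (5,4) = 2.
Column 5 now contains 5, which forces (5,5) = 4.
Cage j needs product 60, so (3,1) = 4.
Cage g's pair has product 15, which forces (3,4) = 5.
Column 5 now contains 5, which forces (3,5) = 3.
Row 4 now contains 5, leaving (4,1) = 3.
Column 1 now contains 3, which forces (2,1) = 1.
Cage b has product 12, leaving (2,2) = 3.
The two cells of cage d must have product 20; hence (2,3) = 5.
Column 4 already has 5, leaving (2,4) = 4.
1 is placed in column 1, leaving (5,1) = 5.
Row 5 already has 5, leaving (5,2) = 1.
Column 2 now contains 3, so (1,2) = 5.
Column 3 now contains 5; hence (1,3) = 4.
4 is placed in column 4; hence (1,4) = 3.

2 5 4 3 1 / 1 3 5 4 2 / 4 2 1 5 3 / 3 4 2 1 5 / 5 1 3 2 4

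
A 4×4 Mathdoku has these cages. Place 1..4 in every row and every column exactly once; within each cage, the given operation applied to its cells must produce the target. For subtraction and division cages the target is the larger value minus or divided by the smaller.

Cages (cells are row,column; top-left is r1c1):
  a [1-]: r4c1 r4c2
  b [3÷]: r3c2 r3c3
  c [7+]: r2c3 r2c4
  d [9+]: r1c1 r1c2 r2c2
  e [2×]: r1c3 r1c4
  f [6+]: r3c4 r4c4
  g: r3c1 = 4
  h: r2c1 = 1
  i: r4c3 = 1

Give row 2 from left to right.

1 2 4 3

H is a freebie; hence r2c1 = 1.
G is a freebie, so r3c1 = 4.
Row 3 now contains 4, leaving r3c4 = 2.
Cage i is given, which forces r4c3 = 1.
Column 4 already has 2, so r4c4 = 4.
Column 3 now contains 1, so r1c3 = 2.
Column 4 already has 2; hence r1c4 = 1.
Cage c needs two cells with sum 7, so r2c3 = 4.
Column 4 already has 4, which forces r2c4 = 3.
Cage b needs two cells with quotient 3, so r3c2 = 1.
Column 3 now contains 1, so r3c3 = 3.
Row 1 now contains 2, which forces r1c1 = 3.
Cage d has sum 9, so r1c2 = 4.
3 is placed in row 2, which forces r2c2 = 2.
Column 1 now contains 3, which forces r4c1 = 2.
2 is placed in column 2, which forces r4c2 = 3.
Completed grid: 3 4 2 1 / 1 2 4 3 / 4 1 3 2 / 2 3 1 4.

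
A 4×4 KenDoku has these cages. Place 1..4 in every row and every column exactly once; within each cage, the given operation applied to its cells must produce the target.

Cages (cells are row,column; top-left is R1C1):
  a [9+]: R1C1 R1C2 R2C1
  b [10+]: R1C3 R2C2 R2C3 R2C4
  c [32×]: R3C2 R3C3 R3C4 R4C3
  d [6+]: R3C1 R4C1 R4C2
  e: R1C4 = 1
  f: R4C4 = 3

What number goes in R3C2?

Cage e is given, so R1C4 = 1.
The 4 cells of cage c must have product 32, so R4C3 = 4.
F is a freebie, leaving R4C4 = 3.
Cage d needs sum 6, so R3C1 = 3.
The 3 cells of cage a must have sum 9, so R1C2 = 3.
3 is placed in row 1; hence R1C3 = 2.
Column 3 already has 2, so R3C3 = 1.
2 is placed in row 1; hence R1C1 = 4.
Cage a needs sum 9, leaving R2C1 = 2.
Cage b needs sum 10; hence R2C2 = 1.
1 is placed in column 3; hence R2C3 = 3.
Cage b needs sum 10, so R2C4 = 4.
Column 4 now contains 4, leaving R3C4 = 2.
Column 1 now contains 2; hence R4C1 = 1.
Column 2 already has 1, so R4C2 = 2.
Row 3 now contains 2, which forces R3C2 = 4.
Completed grid: 4 3 2 1 / 2 1 3 4 / 3 4 1 2 / 1 2 4 3.

4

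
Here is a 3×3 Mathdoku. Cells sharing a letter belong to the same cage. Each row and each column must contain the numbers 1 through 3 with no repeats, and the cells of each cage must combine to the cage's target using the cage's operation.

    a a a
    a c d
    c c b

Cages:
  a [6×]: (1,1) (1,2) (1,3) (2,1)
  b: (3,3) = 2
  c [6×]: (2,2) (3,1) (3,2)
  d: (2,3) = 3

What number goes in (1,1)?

Cage a needs product 6, leaving (2,1) = 1.
D is a freebie; hence (2,3) = 3.
Cage b is a single given cell; hence (3,3) = 2.
Column 3 already has 2; hence (1,3) = 1.
Row 2 now contains 3, which forces (2,2) = 2.
Row 3 already has 2, leaving (3,1) = 3.
The 3 cells of cage c must have product 6; hence (3,2) = 1.
3 is placed in column 1, so (1,1) = 2.
Column 2 now contains 2; hence (1,2) = 3.
The full grid is 2 3 1 / 1 2 3 / 3 1 2.

2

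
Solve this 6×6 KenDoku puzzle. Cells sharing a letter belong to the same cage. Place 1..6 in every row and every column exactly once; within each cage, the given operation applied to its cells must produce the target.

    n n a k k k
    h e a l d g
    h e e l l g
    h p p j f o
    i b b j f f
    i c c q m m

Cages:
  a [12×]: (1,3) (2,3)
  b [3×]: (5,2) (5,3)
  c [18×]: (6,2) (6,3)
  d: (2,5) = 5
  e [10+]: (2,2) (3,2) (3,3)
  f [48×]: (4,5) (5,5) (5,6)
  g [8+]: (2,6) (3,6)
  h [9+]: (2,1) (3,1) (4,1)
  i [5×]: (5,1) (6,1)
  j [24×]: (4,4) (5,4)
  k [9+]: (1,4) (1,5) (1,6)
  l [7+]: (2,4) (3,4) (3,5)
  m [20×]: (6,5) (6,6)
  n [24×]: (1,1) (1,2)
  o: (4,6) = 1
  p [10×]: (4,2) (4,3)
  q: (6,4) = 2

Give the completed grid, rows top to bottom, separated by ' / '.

6 4 2 5 1 3 / 4 1 6 3 5 2 / 2 5 4 1 3 6 / 3 2 5 4 6 1 / 5 3 1 6 2 4 / 1 6 3 2 4 5

D is a freebie, leaving (2,5) = 5.
Cage o is a single given cell, which forces (4,6) = 1.
Cage q is given, which forces (6,4) = 2.
5 is placed in column 5, which forces (6,5) = 4.
Row 6 already has 4, so (6,6) = 5.
Cage i's pair has product 5, which forces (5,1) = 5.
Cage f has product 48, so (5,6) = 4.
Row 6 already has 5, so (6,1) = 1.
The two cells of cage j must have product 24; hence (4,4) = 4.
Row 5 now contains 4, so (5,4) = 6.
6 is placed in row 5, which forces (5,5) = 2.
2 is placed in column 5; hence (4,5) = 6.
The 3 cells of cage k must have sum 9, so (1,4) = 5.
Column 5 already has 6; hence (1,5) = 1.
Cage k has sum 9, which forces (1,6) = 3.
Column 4 now contains 5, leaving (3,4) = 1.
Column 5 now contains 1, which forces (3,5) = 3.
Column 4 now contains 1; hence (2,4) = 3.
Cage h needs sum 9, leaving (4,1) = 3.
In row 1, 2 can only go at (1,3), so (1,3) = 2.
2 is placed in column 3, leaving (2,3) = 6.
Row 2 already has 6, which forces (2,6) = 2.
2 is placed in column 6, which forces (3,6) = 6.
The two cells of cage p must have product 10, so (4,2) = 2.
2 is placed in column 3, so (4,3) = 5.
Column 3 now contains 6, leaving (6,3) = 3.
Row 2 now contains 2, leaving (2,1) = 4.
The 3 cells of cage e must have sum 10, which forces (2,2) = 1.
Cage h needs sum 9, leaving (3,1) = 2.
The 3 cells of cage e must have sum 10, which forces (3,2) = 5.
5 is placed in column 3; hence (3,3) = 4.
The two cells of cage b must have product 3, leaving (5,2) = 3.
Column 3 now contains 3, so (5,3) = 1.
Row 6 now contains 3, leaving (6,2) = 6.
Column 1 now contains 4, which forces (1,1) = 6.
Column 2 already has 6, which forces (1,2) = 4.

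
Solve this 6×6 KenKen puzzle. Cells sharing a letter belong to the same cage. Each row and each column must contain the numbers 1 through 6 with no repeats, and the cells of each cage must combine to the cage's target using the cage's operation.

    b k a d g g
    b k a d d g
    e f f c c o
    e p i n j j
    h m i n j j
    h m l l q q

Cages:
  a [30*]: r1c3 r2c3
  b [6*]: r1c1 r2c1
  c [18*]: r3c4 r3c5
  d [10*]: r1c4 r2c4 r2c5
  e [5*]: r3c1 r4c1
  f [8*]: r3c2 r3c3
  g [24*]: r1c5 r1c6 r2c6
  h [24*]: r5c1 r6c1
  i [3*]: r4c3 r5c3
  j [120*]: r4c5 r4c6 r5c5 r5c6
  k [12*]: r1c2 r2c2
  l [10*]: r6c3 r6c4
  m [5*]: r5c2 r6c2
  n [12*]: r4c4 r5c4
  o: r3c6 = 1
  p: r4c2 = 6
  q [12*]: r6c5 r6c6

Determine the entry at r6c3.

Cage o is a single given cell; hence r3c6 = 1.
Cage p is given, so r4c2 = 6.
Row 3 already has 1; hence r3c1 = 5.
Cage e needs two cells with product 5, leaving r4c1 = 1.
Row 4 now contains 1; hence r4c3 = 3.
3 is placed in column 3, which forces r5c3 = 1.
1 is placed in row 5, so r5c2 = 5.
Cage m's pair has product 5, which forces r6c2 = 1.
The only place for 2 in column 2 is r3c2.
Row 3 already has 2, so r3c3 = 4.
In column 3, 2 can only go at r6c3, so r6c3 = 2.
Row 6 now contains 2, leaving r6c4 = 5.
Cage d needs product 10, leaving r2c5 = 5.
The two cells of cage a must have product 30, so r1c3 = 5.
5 is placed in row 2, which forces r2c3 = 6.
Cage j needs product 120; hence r4c6 = 5.
The only place for 6 in row 1 is r1c6.
In row 1, 4 can only go at r1c2, so r1c2 = 4.
4 is placed in column 2, leaving r2c2 = 3.
Cage b's pair has product 6; hence r1c1 = 3.
3 is placed in row 2, leaving r2c1 = 2.
2 is placed in row 2; hence r2c4 = 1.
2 is placed in row 2, leaving r2c6 = 4.
Column 6 already has 4, leaving r6c6 = 3.
Column 4 now contains 1, which forces r1c4 = 2.
Cage g needs product 24, so r1c5 = 1.
Column 4 now contains 2, so r4c4 = 4.
Row 4 now contains 4; hence r4c5 = 2.
Column 6 already has 3; hence r5c6 = 2.
Row 6 already has 3, which forces r6c5 = 4.
The two cells of cage h must have product 24, so r5c1 = 4.
Cage n's pair has product 12; hence r5c4 = 3.
The 4 cells of cage j must have product 120; hence r5c5 = 6.
Row 6 now contains 4, which forces r6c1 = 6.
Column 4 now contains 3, which forces r3c4 = 6.
Column 5 already has 6, leaving r3c5 = 3.
Completed grid: 3 4 5 2 1 6 / 2 3 6 1 5 4 / 5 2 4 6 3 1 / 1 6 3 4 2 5 / 4 5 1 3 6 2 / 6 1 2 5 4 3.

2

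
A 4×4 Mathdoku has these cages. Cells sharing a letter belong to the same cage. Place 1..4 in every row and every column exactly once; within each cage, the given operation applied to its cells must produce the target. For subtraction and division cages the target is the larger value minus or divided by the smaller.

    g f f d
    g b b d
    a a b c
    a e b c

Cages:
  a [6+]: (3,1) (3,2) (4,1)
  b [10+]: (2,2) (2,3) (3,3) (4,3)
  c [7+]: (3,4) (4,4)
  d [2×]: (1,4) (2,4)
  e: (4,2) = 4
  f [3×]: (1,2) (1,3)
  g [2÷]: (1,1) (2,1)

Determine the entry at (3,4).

4

Cage e is given, leaving (4,2) = 4.
Row 4 already has 4, so (4,4) = 3.
Column 4 now contains 3; hence (3,4) = 4.
Cage b has sum 10, leaving (2,3) = 4.
Row 1 needs a 4, and only (1,1) is open for it.
The two cells of cage g must have quotient 2, which forces (2,1) = 2.
2 is placed in row 2, leaving (2,4) = 1.
Column 1 already has 2, which forces (4,1) = 1.
Row 4 already has 1; hence (4,3) = 2.
1 is placed in column 4; hence (1,4) = 2.
Row 2 already has 1, so (2,2) = 3.
1 is placed in column 1, which forces (3,1) = 3.
The 3 cells of cage a must have sum 6, so (3,2) = 2.
Cage b needs sum 10, leaving (3,3) = 1.
Column 2 now contains 3, leaving (1,2) = 1.
1 is placed in column 3, which forces (1,3) = 3.
The full grid is 4 1 3 2 / 2 3 4 1 / 3 2 1 4 / 1 4 2 3.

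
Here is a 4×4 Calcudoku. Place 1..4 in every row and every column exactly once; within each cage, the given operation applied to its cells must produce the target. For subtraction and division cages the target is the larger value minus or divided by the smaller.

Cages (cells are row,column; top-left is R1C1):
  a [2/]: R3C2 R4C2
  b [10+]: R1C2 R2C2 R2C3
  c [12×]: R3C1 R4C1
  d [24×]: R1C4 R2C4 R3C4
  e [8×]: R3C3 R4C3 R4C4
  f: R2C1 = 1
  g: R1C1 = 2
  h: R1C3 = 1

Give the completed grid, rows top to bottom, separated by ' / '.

Cage g is given, which forces R1C1 = 2.
Cage h is given, which forces R1C3 = 1.
F is a freebie, which forces R2C1 = 1.
The 3 cells of cage e must have product 8, leaving R4C4 = 1.
Row 3 needs a 1, and only R3C2 is open for it.
Cage a's pair has quotient 2, which forces R4C2 = 2.
2 is placed in row 4, leaving R4C3 = 4.
Cage b needs sum 10, leaving R1C2 = 3.
3 is placed in row 1; hence R1C4 = 4.
Column 2 now contains 2, so R2C2 = 4.
4 is placed in column 3; hence R2C3 = 3.
Row 2 now contains 3, leaving R2C4 = 2.
Cage c's pair has product 12, which forces R3C1 = 4.
4 is placed in column 3, which forces R3C3 = 2.
Column 4 already has 2, leaving R3C4 = 3.
Row 4 now contains 4; hence R4C1 = 3.

2 3 1 4 / 1 4 3 2 / 4 1 2 3 / 3 2 4 1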